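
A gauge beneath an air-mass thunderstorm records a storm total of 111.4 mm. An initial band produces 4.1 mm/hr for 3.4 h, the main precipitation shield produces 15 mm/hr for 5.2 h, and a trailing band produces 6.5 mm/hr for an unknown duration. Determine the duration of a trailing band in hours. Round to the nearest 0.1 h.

Known phases: 4.1 × 3.4 + 15 × 5.2 = 13.94 + 78 = 91.94 mm.
Remaining depth = 111.4 − 91.94 = 19.46 mm.
Duration = 19.46 / 6.5 = 3.0 h.

duration ≈ 3.0 h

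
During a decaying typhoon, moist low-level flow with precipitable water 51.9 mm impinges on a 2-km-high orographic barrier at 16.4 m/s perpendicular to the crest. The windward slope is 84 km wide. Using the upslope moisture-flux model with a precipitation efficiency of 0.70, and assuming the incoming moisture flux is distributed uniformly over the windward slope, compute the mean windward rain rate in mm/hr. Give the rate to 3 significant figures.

Incoming column moisture flux per unit ridge length: F = V × PW = 16.4 × 51.9 = 851.16 mm·m/s.
Spread over the 84 km slope with efficiency ε = 0.70: R = ε·F/W = 0.70 × 851.16 / 84000 m = 7.093e-03 mm/s.
R = 7.093e-03 × 3600 = 25.5 mm/hr.

R ≈ 25.5 mm/hr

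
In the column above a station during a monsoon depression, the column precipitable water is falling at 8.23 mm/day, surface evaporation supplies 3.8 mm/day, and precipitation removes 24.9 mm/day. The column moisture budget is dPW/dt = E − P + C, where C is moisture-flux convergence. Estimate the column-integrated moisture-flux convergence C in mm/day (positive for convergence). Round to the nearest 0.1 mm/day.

C ≈ 12.9 mm/day

dPW/dt = -8.23 mm/day.
C = dPW/dt − E + P = (-8.23) − 3.8 + 24.9 = 12.9 mm/day.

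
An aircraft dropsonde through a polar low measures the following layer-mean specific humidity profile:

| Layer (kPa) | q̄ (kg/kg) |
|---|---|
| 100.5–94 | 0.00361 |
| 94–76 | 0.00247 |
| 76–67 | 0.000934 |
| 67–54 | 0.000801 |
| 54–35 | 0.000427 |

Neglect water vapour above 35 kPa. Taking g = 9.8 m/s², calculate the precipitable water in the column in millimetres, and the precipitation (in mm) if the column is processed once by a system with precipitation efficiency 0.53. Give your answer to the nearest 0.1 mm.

Precipitable water is the column-integrated vapour mass per unit area: PW = (1/g) Σ q̄ Δp, with q in kg/kg and Δp in Pa (1 kg/m² of water = 1 mm).
Layer 100.5–94 kPa: Δp = 65 hPa = 6500 Pa, q̄ = 0.00361 kg/kg → 0.00361 × 6500 / 9.8 = 2.39 mm
Layer 94–76 kPa: Δp = 180 hPa = 18000 Pa, q̄ = 0.00247 kg/kg → 0.00247 × 18000 / 9.8 = 4.54 mm
Layer 76–67 kPa: Δp = 90 hPa = 9000 Pa, q̄ = 0.000934 kg/kg → 0.000934 × 9000 / 9.8 = 0.86 mm
Layer 67–54 kPa: Δp = 130 hPa = 13000 Pa, q̄ = 0.000801 kg/kg → 0.000801 × 13000 / 9.8 = 1.06 mm
Layer 54–35 kPa: Δp = 190 hPa = 19000 Pa, q̄ = 0.000427 kg/kg → 0.000427 × 19000 / 9.8 = 0.83 mm
PW = 2.39 + 4.54 + 0.86 + 1.06 + 0.83 = 9.68 ≈ 9.7 mm.
Precipitation = ε × PW = 0.53 × 9.7 = 5.1 mm.

PW ≈ 9.7 mm; precipitation ≈ 5.1 mm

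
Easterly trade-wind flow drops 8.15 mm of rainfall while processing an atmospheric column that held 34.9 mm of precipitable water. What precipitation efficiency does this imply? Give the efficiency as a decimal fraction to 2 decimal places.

ε ≈ 0.23

ε = rainfall / PW = 8.15 / 34.9 = 0.23.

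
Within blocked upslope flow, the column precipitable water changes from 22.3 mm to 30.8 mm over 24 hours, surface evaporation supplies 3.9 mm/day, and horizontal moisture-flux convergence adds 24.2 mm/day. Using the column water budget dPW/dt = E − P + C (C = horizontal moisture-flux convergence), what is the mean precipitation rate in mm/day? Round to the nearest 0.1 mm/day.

dPW/dt = (30.8 − 22.3) mm / (24/24 day) = +8.500 mm/day.
P = E + C − dPW/dt = 3.9 + (24.2) − (+8.500) = 19.6 mm/day.

P ≈ 19.6 mm/day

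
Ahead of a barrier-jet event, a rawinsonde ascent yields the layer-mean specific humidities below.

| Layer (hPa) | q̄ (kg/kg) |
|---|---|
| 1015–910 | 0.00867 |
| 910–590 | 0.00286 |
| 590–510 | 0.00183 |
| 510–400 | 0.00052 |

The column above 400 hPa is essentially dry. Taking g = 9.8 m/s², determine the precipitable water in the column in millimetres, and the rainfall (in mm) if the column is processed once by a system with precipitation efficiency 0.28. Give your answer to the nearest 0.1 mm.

PW ≈ 20.7 mm; rainfall ≈ 5.8 mm

Precipitable water is the column-integrated vapour mass per unit area: PW = (1/g) Σ q̄ Δp, with q in kg/kg and Δp in Pa (1 kg/m² of water = 1 mm).
Layer 1015–910 hPa: Δp = 105 hPa = 10500 Pa, q̄ = 0.00867 kg/kg → 0.00867 × 10500 / 9.8 = 9.29 mm
Layer 910–590 hPa: Δp = 320 hPa = 32000 Pa, q̄ = 0.00286 kg/kg → 0.00286 × 32000 / 9.8 = 9.34 mm
Layer 590–510 hPa: Δp = 80 hPa = 8000 Pa, q̄ = 0.00183 kg/kg → 0.00183 × 8000 / 9.8 = 1.49 mm
Layer 510–400 hPa: Δp = 110 hPa = 11000 Pa, q̄ = 0.00052 kg/kg → 0.00052 × 11000 / 9.8 = 0.58 mm
PW = 9.29 + 9.34 + 1.49 + 0.58 = 20.70 ≈ 20.7 mm.
Rainfall = ε × PW = 0.28 × 20.7 = 5.8 mm.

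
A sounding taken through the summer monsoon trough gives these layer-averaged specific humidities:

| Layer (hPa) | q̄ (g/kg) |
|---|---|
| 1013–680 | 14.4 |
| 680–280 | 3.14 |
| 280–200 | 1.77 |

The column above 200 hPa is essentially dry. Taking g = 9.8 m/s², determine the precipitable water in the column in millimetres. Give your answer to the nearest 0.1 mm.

Precipitable water is the column-integrated vapour mass per unit area: PW = (1/g) Σ q̄ Δp, with q in kg/kg and Δp in Pa (1 kg/m² of water = 1 mm).
Layer 1013–680 hPa: Δp = 333 hPa = 33300 Pa, q̄ = 0.0144 kg/kg → 0.0144 × 33300 / 9.8 = 48.93 mm
Layer 680–280 hPa: Δp = 400 hPa = 40000 Pa, q̄ = 0.00314 kg/kg → 0.00314 × 40000 / 9.8 = 12.82 mm
Layer 280–200 hPa: Δp = 80 hPa = 8000 Pa, q̄ = 0.00177 kg/kg → 0.00177 × 8000 / 9.8 = 1.44 mm
PW = 48.93 + 12.82 + 1.44 = 63.19 ≈ 63.2 mm.

PW ≈ 63.2 mm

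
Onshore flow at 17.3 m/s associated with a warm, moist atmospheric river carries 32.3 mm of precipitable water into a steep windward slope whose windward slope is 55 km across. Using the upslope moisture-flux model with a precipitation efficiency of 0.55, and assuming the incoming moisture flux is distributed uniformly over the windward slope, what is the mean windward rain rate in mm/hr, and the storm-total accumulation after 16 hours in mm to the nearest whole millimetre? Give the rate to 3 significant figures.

Incoming column moisture flux per unit ridge length: F = V × PW = 17.3 × 32.3 = 558.79 mm·m/s.
Spread over the 55 km slope with efficiency ε = 0.55: R = ε·F/W = 0.55 × 558.79 / 55000 m = 5.588e-03 mm/s.
R = 5.588e-03 × 3600 = 20.1 mm/hr.
Over 16 h: total = 20.1 × 16 = 321.6 ≈ 322 mm.

R ≈ 20.1 mm/hr; total ≈ 322 mm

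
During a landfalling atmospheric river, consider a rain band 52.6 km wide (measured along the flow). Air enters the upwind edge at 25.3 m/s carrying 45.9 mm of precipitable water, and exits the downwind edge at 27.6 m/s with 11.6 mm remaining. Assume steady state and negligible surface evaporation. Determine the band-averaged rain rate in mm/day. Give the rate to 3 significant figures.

Column moisture flux per unit crosswind length is F = V × PW.
Inflow: F_in = 25.3 × 45.9 = 1161.27 mm·m/s
Outflow: F_out = 27.6 × 11.6 = 320.16 mm·m/s
Steady-state rate R = (F_in − F_out)/L = (1161.27 − 320.16) / 52600 m = 1.599e-02 mm/s.
R = 1.599e-02 × 3600 × 24 = 1380 mm/day.

R ≈ 1380 mm/day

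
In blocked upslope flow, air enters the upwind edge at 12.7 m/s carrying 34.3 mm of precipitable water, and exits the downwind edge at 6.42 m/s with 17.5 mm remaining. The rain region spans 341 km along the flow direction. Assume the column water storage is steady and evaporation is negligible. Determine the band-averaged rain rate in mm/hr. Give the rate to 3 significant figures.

Column moisture flux per unit crosswind length is F = V × PW.
Inflow: F_in = 12.7 × 34.3 = 435.61 mm·m/s
Outflow: F_out = 6.42 × 17.5 = 112.35 mm·m/s
Steady-state rate R = (F_in − F_out)/L = (435.61 − 112.35) / 341000 m = 9.480e-04 mm/s.
R = 9.480e-04 × 3600 = 3.41 mm/hr.

R ≈ 3.41 mm/hr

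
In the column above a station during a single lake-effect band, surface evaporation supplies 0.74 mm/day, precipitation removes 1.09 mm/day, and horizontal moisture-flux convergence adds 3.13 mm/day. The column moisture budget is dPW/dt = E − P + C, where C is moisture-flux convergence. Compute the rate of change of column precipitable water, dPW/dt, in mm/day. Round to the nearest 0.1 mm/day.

dPW/dt ≈ 2.8 mm/day

dPW/dt = E − P + C = 0.74 − 1.09 + (3.13) = 2.8 mm/day.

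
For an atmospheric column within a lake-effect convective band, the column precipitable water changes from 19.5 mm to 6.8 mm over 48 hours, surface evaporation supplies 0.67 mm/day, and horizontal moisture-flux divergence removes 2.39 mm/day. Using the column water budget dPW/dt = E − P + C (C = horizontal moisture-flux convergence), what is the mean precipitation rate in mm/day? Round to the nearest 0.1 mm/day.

P ≈ 4.6 mm/day

dPW/dt = (6.8 − 19.5) mm / (48/24 day) = -6.350 mm/day.
P = E + C − dPW/dt = 0.67 + (-2.39) − (-6.350) = 4.6 mm/day.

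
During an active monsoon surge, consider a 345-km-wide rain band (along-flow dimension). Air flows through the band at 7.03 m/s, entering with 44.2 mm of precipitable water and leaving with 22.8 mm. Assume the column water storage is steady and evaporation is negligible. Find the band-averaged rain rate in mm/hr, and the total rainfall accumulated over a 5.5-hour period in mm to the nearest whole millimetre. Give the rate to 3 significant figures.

R ≈ 1.57 mm/hr; total ≈ 9 mm

Column moisture flux per unit crosswind length is F = V × PW.
Inflow: F_in = 7.03 × 44.2 = 310.726 mm·m/s
Outflow: F_out = 7.03 × 22.8 = 160.284 mm·m/s
Steady-state rate R = (F_in − F_out)/L = (310.726 − 160.284) / 345000 m = 4.361e-04 mm/s.
R = 4.361e-04 × 3600 = 1.57 mm/hr.
Over 5.5 h: total = 1.57 × 5.5 = 8.635 ≈ 9 mm.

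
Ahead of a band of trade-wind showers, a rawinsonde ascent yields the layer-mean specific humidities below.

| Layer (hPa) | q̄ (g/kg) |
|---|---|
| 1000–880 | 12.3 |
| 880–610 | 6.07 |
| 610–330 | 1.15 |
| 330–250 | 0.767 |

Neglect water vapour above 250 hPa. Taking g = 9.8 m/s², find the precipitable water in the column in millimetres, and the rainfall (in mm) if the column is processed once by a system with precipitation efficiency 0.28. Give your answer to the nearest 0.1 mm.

PW ≈ 35.7 mm; rainfall ≈ 10.0 mm

Precipitable water is the column-integrated vapour mass per unit area: PW = (1/g) Σ q̄ Δp, with q in kg/kg and Δp in Pa (1 kg/m² of water = 1 mm).
Layer 1000–880 hPa: Δp = 120 hPa = 12000 Pa, q̄ = 0.0123 kg/kg → 0.0123 × 12000 / 9.8 = 15.06 mm
Layer 880–610 hPa: Δp = 270 hPa = 27000 Pa, q̄ = 0.00607 kg/kg → 0.00607 × 27000 / 9.8 = 16.72 mm
Layer 610–330 hPa: Δp = 280 hPa = 28000 Pa, q̄ = 0.00115 kg/kg → 0.00115 × 28000 / 9.8 = 3.29 mm
Layer 330–250 hPa: Δp = 80 hPa = 8000 Pa, q̄ = 0.000767 kg/kg → 0.000767 × 8000 / 9.8 = 0.63 mm
PW = 15.06 + 16.72 + 3.29 + 0.63 = 35.70 ≈ 35.7 mm.
Rainfall = ε × PW = 0.28 × 35.7 = 10.0 mm.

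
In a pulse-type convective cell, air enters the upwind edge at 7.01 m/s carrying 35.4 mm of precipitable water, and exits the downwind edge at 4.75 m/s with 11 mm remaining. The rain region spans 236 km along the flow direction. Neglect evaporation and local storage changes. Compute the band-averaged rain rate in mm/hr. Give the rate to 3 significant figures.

Column moisture flux per unit crosswind length is F = V × PW.
Inflow: F_in = 7.01 × 35.4 = 248.154 mm·m/s
Outflow: F_out = 4.75 × 11 = 52.25 mm·m/s
Steady-state rate R = (F_in − F_out)/L = (248.154 − 52.25) / 236000 m = 8.301e-04 mm/s.
R = 8.301e-04 × 3600 = 2.99 mm/hr.

R ≈ 2.99 mm/hr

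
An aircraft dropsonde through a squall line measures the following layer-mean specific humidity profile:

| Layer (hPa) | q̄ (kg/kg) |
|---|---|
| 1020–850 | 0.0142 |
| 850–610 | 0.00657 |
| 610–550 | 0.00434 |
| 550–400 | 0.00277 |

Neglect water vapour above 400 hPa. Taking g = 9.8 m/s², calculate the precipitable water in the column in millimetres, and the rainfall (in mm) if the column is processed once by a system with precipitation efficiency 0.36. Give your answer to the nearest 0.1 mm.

Precipitable water is the column-integrated vapour mass per unit area: PW = (1/g) Σ q̄ Δp, with q in kg/kg and Δp in Pa (1 kg/m² of water = 1 mm).
Layer 1020–850 hPa: Δp = 170 hPa = 17000 Pa, q̄ = 0.0142 kg/kg → 0.0142 × 17000 / 9.8 = 24.63 mm
Layer 850–610 hPa: Δp = 240 hPa = 24000 Pa, q̄ = 0.00657 kg/kg → 0.00657 × 24000 / 9.8 = 16.09 mm
Layer 610–550 hPa: Δp = 60 hPa = 6000 Pa, q̄ = 0.00434 kg/kg → 0.00434 × 6000 / 9.8 = 2.66 mm
Layer 550–400 hPa: Δp = 150 hPa = 15000 Pa, q̄ = 0.00277 kg/kg → 0.00277 × 15000 / 9.8 = 4.24 mm
PW = 24.63 + 16.09 + 2.66 + 4.24 = 47.62 ≈ 47.6 mm.
Rainfall = ε × PW = 0.36 × 47.6 = 17.1 mm.

PW ≈ 47.6 mm; rainfall ≈ 17.1 mm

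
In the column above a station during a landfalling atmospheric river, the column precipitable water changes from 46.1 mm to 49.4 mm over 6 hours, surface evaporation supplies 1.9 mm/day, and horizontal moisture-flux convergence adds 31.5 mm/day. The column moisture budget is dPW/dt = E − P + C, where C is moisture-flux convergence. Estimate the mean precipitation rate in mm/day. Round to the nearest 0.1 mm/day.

P ≈ 20.2 mm/day

dPW/dt = (49.4 − 46.1) mm / (6/24 day) = +13.200 mm/day.
P = E + C − dPW/dt = 1.9 + (31.5) − (+13.200) = 20.2 mm/day.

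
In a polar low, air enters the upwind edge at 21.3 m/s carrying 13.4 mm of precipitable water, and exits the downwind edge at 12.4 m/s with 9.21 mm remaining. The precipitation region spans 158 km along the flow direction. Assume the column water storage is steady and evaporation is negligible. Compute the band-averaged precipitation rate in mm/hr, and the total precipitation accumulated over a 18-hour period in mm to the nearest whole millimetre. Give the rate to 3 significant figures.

R ≈ 3.90 mm/hr; total ≈ 70 mm

Column moisture flux per unit crosswind length is F = V × PW.
Inflow: F_in = 21.3 × 13.4 = 285.42 mm·m/s
Outflow: F_out = 12.4 × 9.21 = 114.204 mm·m/s
Steady-state rate R = (F_in − F_out)/L = (285.42 − 114.204) / 158000 m = 1.084e-03 mm/s.
R = 1.084e-03 × 3600 = 3.90 mm/hr.
Over 18 h: total = 3.90 × 18 = 70.2 ≈ 70 mm.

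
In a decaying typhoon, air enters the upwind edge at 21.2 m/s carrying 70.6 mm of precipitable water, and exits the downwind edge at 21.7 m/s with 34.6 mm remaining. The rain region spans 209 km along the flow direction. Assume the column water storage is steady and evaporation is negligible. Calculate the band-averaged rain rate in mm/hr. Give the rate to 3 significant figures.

R ≈ 12.8 mm/hr

Column moisture flux per unit crosswind length is F = V × PW.
Inflow: F_in = 21.2 × 70.6 = 1496.72 mm·m/s
Outflow: F_out = 21.7 × 34.6 = 750.82 mm·m/s
Steady-state rate R = (F_in − F_out)/L = (1496.72 − 750.82) / 209000 m = 3.569e-03 mm/s.
R = 3.569e-03 × 3600 = 12.8 mm/hr.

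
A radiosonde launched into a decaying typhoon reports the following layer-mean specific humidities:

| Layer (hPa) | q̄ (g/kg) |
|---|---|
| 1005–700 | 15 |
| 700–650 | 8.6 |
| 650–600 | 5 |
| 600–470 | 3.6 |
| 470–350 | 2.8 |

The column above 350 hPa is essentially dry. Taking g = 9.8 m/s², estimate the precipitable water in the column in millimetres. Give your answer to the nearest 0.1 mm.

Precipitable water is the column-integrated vapour mass per unit area: PW = (1/g) Σ q̄ Δp, with q in kg/kg and Δp in Pa (1 kg/m² of water = 1 mm).
Layer 1005–700 hPa: Δp = 305 hPa = 30500 Pa, q̄ = 0.015 kg/kg → 0.015 × 30500 / 9.8 = 46.68 mm
Layer 700–650 hPa: Δp = 50 hPa = 5000 Pa, q̄ = 0.0086 kg/kg → 0.0086 × 5000 / 9.8 = 4.39 mm
Layer 650–600 hPa: Δp = 50 hPa = 5000 Pa, q̄ = 0.005 kg/kg → 0.005 × 5000 / 9.8 = 2.55 mm
Layer 600–470 hPa: Δp = 130 hPa = 13000 Pa, q̄ = 0.0036 kg/kg → 0.0036 × 13000 / 9.8 = 4.78 mm
Layer 470–350 hPa: Δp = 120 hPa = 12000 Pa, q̄ = 0.0028 kg/kg → 0.0028 × 12000 / 9.8 = 3.43 mm
PW = 46.68 + 4.39 + 2.55 + 4.78 + 3.43 = 61.83 ≈ 61.8 mm.

PW ≈ 61.8 mm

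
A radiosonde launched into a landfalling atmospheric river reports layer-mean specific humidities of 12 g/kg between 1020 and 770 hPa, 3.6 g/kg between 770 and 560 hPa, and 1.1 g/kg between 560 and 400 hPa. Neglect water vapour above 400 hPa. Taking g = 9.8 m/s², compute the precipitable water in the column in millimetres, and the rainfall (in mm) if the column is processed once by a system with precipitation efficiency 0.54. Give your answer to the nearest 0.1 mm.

PW ≈ 40.1 mm; rainfall ≈ 21.7 mm

Precipitable water is the column-integrated vapour mass per unit area: PW = (1/g) Σ q̄ Δp, with q in kg/kg and Δp in Pa (1 kg/m² of water = 1 mm).
Layer 1020–770 hPa: Δp = 250 hPa = 25000 Pa, q̄ = 0.012 kg/kg → 0.012 × 25000 / 9.8 = 30.61 mm
Layer 770–560 hPa: Δp = 210 hPa = 21000 Pa, q̄ = 0.0036 kg/kg → 0.0036 × 21000 / 9.8 = 7.71 mm
Layer 560–400 hPa: Δp = 160 hPa = 16000 Pa, q̄ = 0.0011 kg/kg → 0.0011 × 16000 / 9.8 = 1.80 mm
PW = 30.61 + 7.71 + 1.80 = 40.12 ≈ 40.1 mm.
Rainfall = ε × PW = 0.54 × 40.1 = 21.7 mm.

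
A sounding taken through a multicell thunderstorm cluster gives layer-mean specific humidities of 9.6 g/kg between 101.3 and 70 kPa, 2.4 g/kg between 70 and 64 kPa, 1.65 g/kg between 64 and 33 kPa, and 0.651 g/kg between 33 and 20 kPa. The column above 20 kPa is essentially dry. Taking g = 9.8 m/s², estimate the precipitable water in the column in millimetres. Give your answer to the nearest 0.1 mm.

Precipitable water is the column-integrated vapour mass per unit area: PW = (1/g) Σ q̄ Δp, with q in kg/kg and Δp in Pa (1 kg/m² of water = 1 mm).
Layer 101.3–70 kPa: Δp = 313 hPa = 31300 Pa, q̄ = 0.0096 kg/kg → 0.0096 × 31300 / 9.8 = 30.66 mm
Layer 70–64 kPa: Δp = 60 hPa = 6000 Pa, q̄ = 0.0024 kg/kg → 0.0024 × 6000 / 9.8 = 1.47 mm
Layer 64–33 kPa: Δp = 310 hPa = 31000 Pa, q̄ = 0.00165 kg/kg → 0.00165 × 31000 / 9.8 = 5.22 mm
Layer 33–20 kPa: Δp = 130 hPa = 13000 Pa, q̄ = 0.000651 kg/kg → 0.000651 × 13000 / 9.8 = 0.86 mm
PW = 30.66 + 1.47 + 5.22 + 0.86 = 38.21 ≈ 38.2 mm.

PW ≈ 38.2 mm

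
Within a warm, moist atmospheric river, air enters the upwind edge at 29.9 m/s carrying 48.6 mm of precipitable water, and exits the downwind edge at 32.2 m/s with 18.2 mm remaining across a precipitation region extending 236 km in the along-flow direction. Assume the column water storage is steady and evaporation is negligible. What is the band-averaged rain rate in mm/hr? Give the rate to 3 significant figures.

R ≈ 13.2 mm/hr

Column moisture flux per unit crosswind length is F = V × PW.
Inflow: F_in = 29.9 × 48.6 = 1453.14 mm·m/s
Outflow: F_out = 32.2 × 18.2 = 586.04 mm·m/s
Steady-state rate R = (F_in − F_out)/L = (1453.14 − 586.04) / 236000 m = 3.674e-03 mm/s.
R = 3.674e-03 × 3600 = 13.2 mm/hr.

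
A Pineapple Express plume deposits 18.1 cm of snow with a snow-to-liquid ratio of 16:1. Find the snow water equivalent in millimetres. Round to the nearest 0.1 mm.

SWE = snow depth / ratio = 18.1 cm / 16 = 1.131 cm = 11.3 mm.

SWE ≈ 11.3 mm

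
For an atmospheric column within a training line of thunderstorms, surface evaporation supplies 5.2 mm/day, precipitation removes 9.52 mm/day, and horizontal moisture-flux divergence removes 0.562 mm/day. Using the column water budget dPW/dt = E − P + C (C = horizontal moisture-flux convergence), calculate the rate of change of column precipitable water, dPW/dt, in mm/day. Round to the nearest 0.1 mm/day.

dPW/dt = E − P + C = 5.2 − 9.52 + (-0.562) = -4.9 mm/day.

dPW/dt ≈ -4.9 mm/day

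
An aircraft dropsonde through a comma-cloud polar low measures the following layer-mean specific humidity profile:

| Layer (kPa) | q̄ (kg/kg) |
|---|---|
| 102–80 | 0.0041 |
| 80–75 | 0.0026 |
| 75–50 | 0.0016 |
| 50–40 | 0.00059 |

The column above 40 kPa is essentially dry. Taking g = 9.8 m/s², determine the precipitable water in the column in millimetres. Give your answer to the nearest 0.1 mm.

Precipitable water is the column-integrated vapour mass per unit area: PW = (1/g) Σ q̄ Δp, with q in kg/kg and Δp in Pa (1 kg/m² of water = 1 mm).
Layer 102–80 kPa: Δp = 220 hPa = 22000 Pa, q̄ = 0.0041 kg/kg → 0.0041 × 22000 / 9.8 = 9.20 mm
Layer 80–75 kPa: Δp = 50 hPa = 5000 Pa, q̄ = 0.0026 kg/kg → 0.0026 × 5000 / 9.8 = 1.33 mm
Layer 75–50 kPa: Δp = 250 hPa = 25000 Pa, q̄ = 0.0016 kg/kg → 0.0016 × 25000 / 9.8 = 4.08 mm
Layer 50–40 kPa: Δp = 100 hPa = 10000 Pa, q̄ = 0.00059 kg/kg → 0.00059 × 10000 / 9.8 = 0.60 mm
PW = 9.20 + 1.33 + 4.08 + 0.60 = 15.21 ≈ 15.2 mm.

PW ≈ 15.2 mm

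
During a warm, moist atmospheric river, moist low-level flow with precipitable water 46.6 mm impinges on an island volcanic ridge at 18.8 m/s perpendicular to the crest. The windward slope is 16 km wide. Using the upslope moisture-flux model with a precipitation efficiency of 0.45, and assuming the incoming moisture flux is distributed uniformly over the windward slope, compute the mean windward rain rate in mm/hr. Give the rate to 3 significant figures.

R ≈ 88.7 mm/hr

Incoming column moisture flux per unit ridge length: F = V × PW = 18.8 × 46.6 = 876.08 mm·m/s.
Spread over the 16 km slope with efficiency ε = 0.45: R = ε·F/W = 0.45 × 876.08 / 16000 m = 2.464e-02 mm/s.
R = 2.464e-02 × 3600 = 88.7 mm/hr.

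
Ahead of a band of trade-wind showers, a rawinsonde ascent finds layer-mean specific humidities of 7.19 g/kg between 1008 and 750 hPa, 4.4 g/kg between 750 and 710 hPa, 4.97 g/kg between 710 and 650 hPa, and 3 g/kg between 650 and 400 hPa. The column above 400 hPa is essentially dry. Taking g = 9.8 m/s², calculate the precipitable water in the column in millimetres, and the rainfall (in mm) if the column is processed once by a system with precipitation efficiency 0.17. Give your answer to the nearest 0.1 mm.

PW ≈ 31.4 mm; rainfall ≈ 5.3 mm

Precipitable water is the column-integrated vapour mass per unit area: PW = (1/g) Σ q̄ Δp, with q in kg/kg and Δp in Pa (1 kg/m² of water = 1 mm).
Layer 1008–750 hPa: Δp = 258 hPa = 25800 Pa, q̄ = 0.00719 kg/kg → 0.00719 × 25800 / 9.8 = 18.93 mm
Layer 750–710 hPa: Δp = 40 hPa = 4000 Pa, q̄ = 0.0044 kg/kg → 0.0044 × 4000 / 9.8 = 1.80 mm
Layer 710–650 hPa: Δp = 60 hPa = 6000 Pa, q̄ = 0.00497 kg/kg → 0.00497 × 6000 / 9.8 = 3.04 mm
Layer 650–400 hPa: Δp = 250 hPa = 25000 Pa, q̄ = 0.003 kg/kg → 0.003 × 25000 / 9.8 = 7.65 mm
PW = 18.93 + 1.80 + 3.04 + 7.65 = 31.42 ≈ 31.4 mm.
Rainfall = ε × PW = 0.17 × 31.4 = 5.3 mm.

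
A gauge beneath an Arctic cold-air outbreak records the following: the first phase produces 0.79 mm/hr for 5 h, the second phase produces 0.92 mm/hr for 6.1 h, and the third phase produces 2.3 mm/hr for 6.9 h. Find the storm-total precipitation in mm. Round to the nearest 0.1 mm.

total ≈ 25.4 mm

Total = Σ Rᵢ Δtᵢ = 0.79 × 5 + 0.92 × 6.1 + 2.3 × 6.9
      = 3.95 + 5.612 + 15.87 = 25.4 mm.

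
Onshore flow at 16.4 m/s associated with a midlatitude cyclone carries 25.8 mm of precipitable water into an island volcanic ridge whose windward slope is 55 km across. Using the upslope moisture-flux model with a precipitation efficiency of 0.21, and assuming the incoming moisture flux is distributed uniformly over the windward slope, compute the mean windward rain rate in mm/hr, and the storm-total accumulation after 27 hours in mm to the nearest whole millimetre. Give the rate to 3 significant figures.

R ≈ 5.82 mm/hr; total ≈ 157 mm

Incoming column moisture flux per unit ridge length: F = V × PW = 16.4 × 25.8 = 423.12 mm·m/s.
Spread over the 55 km slope with efficiency ε = 0.21: R = ε·F/W = 0.21 × 423.12 / 55000 m = 1.616e-03 mm/s.
R = 1.616e-03 × 3600 = 5.82 mm/hr.
Over 27 h: total = 5.82 × 27 = 157.14 ≈ 157 mm.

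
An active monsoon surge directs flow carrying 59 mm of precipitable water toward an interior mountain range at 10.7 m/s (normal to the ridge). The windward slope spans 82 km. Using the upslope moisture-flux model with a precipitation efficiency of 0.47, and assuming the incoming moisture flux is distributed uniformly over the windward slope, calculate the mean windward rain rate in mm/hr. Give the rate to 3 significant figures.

R ≈ 13.0 mm/hr

Incoming column moisture flux per unit ridge length: F = V × PW = 10.7 × 59 = 631.3 mm·m/s.
Spread over the 82 km slope with efficiency ε = 0.47: R = ε·F/W = 0.47 × 631.3 / 82000 m = 3.618e-03 mm/s.
R = 3.618e-03 × 3600 = 13.0 mm/hr.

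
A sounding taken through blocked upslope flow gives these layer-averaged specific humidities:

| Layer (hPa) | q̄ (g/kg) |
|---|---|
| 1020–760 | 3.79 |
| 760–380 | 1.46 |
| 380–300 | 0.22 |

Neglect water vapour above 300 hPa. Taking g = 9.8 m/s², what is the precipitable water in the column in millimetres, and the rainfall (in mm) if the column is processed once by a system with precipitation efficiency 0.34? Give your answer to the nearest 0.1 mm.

PW ≈ 15.9 mm; rainfall ≈ 5.4 mm

Precipitable water is the column-integrated vapour mass per unit area: PW = (1/g) Σ q̄ Δp, with q in kg/kg and Δp in Pa (1 kg/m² of water = 1 mm).
Layer 1020–760 hPa: Δp = 260 hPa = 26000 Pa, q̄ = 0.00379 kg/kg → 0.00379 × 26000 / 9.8 = 10.06 mm
Layer 760–380 hPa: Δp = 380 hPa = 38000 Pa, q̄ = 0.00146 kg/kg → 0.00146 × 38000 / 9.8 = 5.66 mm
Layer 380–300 hPa: Δp = 80 hPa = 8000 Pa, q̄ = 0.00022 kg/kg → 0.00022 × 8000 / 9.8 = 0.18 mm
PW = 10.06 + 5.66 + 0.18 = 15.90 ≈ 15.9 mm.
Rainfall = ε × PW = 0.34 × 15.9 = 5.4 mm.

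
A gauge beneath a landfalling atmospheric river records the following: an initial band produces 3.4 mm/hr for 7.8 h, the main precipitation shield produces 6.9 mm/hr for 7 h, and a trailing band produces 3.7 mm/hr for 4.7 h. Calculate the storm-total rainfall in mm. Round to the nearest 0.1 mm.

Total = Σ Rᵢ Δtᵢ = 3.4 × 7.8 + 6.9 × 7 + 3.7 × 4.7
      = 26.52 + 48.3 + 17.39 = 92.2 mm.

total ≈ 92.2 mm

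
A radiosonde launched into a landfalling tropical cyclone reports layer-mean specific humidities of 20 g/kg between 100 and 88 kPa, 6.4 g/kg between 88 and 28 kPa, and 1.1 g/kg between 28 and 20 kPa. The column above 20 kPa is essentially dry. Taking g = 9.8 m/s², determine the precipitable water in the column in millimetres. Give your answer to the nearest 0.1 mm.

PW ≈ 64.6 mm

Precipitable water is the column-integrated vapour mass per unit area: PW = (1/g) Σ q̄ Δp, with q in kg/kg and Δp in Pa (1 kg/m² of water = 1 mm).
Layer 100–88 kPa: Δp = 120 hPa = 12000 Pa, q̄ = 0.02 kg/kg → 0.02 × 12000 / 9.8 = 24.49 mm
Layer 88–28 kPa: Δp = 600 hPa = 60000 Pa, q̄ = 0.0064 kg/kg → 0.0064 × 60000 / 9.8 = 39.18 mm
Layer 28–20 kPa: Δp = 80 hPa = 8000 Pa, q̄ = 0.0011 kg/kg → 0.0011 × 8000 / 9.8 = 0.90 mm
PW = 24.49 + 39.18 + 0.90 = 64.57 ≈ 64.6 mm.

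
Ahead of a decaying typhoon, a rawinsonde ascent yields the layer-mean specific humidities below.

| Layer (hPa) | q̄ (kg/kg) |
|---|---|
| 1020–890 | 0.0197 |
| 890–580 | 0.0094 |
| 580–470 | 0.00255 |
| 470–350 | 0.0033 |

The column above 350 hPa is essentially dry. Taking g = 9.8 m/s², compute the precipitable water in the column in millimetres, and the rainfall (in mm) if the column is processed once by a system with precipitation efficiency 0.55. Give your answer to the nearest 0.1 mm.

PW ≈ 62.8 mm; rainfall ≈ 34.5 mm

Precipitable water is the column-integrated vapour mass per unit area: PW = (1/g) Σ q̄ Δp, with q in kg/kg and Δp in Pa (1 kg/m² of water = 1 mm).
Layer 1020–890 hPa: Δp = 130 hPa = 13000 Pa, q̄ = 0.0197 kg/kg → 0.0197 × 13000 / 9.8 = 26.13 mm
Layer 890–580 hPa: Δp = 310 hPa = 31000 Pa, q̄ = 0.0094 kg/kg → 0.0094 × 31000 / 9.8 = 29.73 mm
Layer 580–470 hPa: Δp = 110 hPa = 11000 Pa, q̄ = 0.00255 kg/kg → 0.00255 × 11000 / 9.8 = 2.86 mm
Layer 470–350 hPa: Δp = 120 hPa = 12000 Pa, q̄ = 0.0033 kg/kg → 0.0033 × 12000 / 9.8 = 4.04 mm
PW = 26.13 + 29.73 + 2.86 + 4.04 = 62.76 ≈ 62.8 mm.
Rainfall = ε × PW = 0.55 × 62.8 = 34.5 mm.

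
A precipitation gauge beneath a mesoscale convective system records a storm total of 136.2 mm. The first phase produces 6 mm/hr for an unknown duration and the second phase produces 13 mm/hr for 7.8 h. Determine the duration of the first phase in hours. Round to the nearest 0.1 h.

duration ≈ 5.8 h

Known phases: 13 × 7.8 = 101.4 mm.
Remaining depth = 136.2 − 101.4 = 34.8 mm.
Duration = 34.8 / 6 = 5.8 h.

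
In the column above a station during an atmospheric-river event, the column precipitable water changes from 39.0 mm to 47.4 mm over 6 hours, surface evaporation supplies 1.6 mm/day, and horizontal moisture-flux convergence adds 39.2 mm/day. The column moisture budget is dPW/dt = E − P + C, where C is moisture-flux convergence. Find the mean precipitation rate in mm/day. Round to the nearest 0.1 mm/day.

dPW/dt = (47.4 − 39.0) mm / (6/24 day) = +33.600 mm/day.
P = E + C − dPW/dt = 1.6 + (39.2) − (+33.600) = 7.2 mm/day.

P ≈ 7.2 mm/day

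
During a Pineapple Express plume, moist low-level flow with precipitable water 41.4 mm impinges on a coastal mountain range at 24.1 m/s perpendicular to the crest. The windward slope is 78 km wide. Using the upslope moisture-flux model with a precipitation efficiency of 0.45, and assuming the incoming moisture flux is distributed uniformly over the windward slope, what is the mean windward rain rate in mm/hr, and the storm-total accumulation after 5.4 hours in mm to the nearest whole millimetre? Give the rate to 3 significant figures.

R ≈ 20.7 mm/hr; total ≈ 112 mm

Incoming column moisture flux per unit ridge length: F = V × PW = 24.1 × 41.4 = 997.74 mm·m/s.
Spread over the 78 km slope with efficiency ε = 0.45: R = ε·F/W = 0.45 × 997.74 / 78000 m = 5.756e-03 mm/s.
R = 5.756e-03 × 3600 = 20.7 mm/hr.
Over 5.4 h: total = 20.7 × 5.4 = 111.78 ≈ 112 mm.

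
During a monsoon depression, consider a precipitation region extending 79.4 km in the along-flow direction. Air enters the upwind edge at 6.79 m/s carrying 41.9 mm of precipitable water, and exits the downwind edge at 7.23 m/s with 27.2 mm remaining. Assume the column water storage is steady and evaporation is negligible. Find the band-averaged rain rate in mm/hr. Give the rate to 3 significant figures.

Column moisture flux per unit crosswind length is F = V × PW.
Inflow: F_in = 6.79 × 41.9 = 284.501 mm·m/s
Outflow: F_out = 7.23 × 27.2 = 196.656 mm·m/s
Steady-state rate R = (F_in − F_out)/L = (284.501 − 196.656) / 79400 m = 1.106e-03 mm/s.
R = 1.106e-03 × 3600 = 3.98 mm/hr.

R ≈ 3.98 mm/hr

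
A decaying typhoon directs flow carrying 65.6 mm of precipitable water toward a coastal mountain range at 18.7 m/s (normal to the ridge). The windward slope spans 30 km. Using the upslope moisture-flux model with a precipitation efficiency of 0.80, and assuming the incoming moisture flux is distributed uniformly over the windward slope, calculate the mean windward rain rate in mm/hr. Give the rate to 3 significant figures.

Incoming column moisture flux per unit ridge length: F = V × PW = 18.7 × 65.6 = 1226.72 mm·m/s.
Spread over the 30 km slope with efficiency ε = 0.80: R = ε·F/W = 0.80 × 1226.72 / 30000 m = 3.271e-02 mm/s.
R = 3.271e-02 × 3600 = 118 mm/hr.

R ≈ 118 mm/hr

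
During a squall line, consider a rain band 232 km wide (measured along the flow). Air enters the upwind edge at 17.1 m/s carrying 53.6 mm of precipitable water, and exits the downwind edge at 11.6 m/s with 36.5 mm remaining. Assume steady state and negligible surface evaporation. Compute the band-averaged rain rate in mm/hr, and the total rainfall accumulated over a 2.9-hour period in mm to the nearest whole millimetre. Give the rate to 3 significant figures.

R ≈ 7.65 mm/hr; total ≈ 22 mm

Column moisture flux per unit crosswind length is F = V × PW.
Inflow: F_in = 17.1 × 53.6 = 916.56 mm·m/s
Outflow: F_out = 11.6 × 36.5 = 423.4 mm·m/s
Steady-state rate R = (F_in − F_out)/L = (916.56 − 423.4) / 232000 m = 2.126e-03 mm/s.
R = 2.126e-03 × 3600 = 7.65 mm/hr.
Over 2.9 h: total = 7.65 × 2.9 = 22.185 ≈ 22 mm.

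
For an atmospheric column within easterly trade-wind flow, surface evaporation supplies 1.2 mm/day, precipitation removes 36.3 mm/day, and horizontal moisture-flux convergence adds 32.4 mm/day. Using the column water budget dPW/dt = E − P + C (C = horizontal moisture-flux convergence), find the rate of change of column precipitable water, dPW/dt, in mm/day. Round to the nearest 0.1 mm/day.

dPW/dt ≈ -2.7 mm/day

dPW/dt = E − P + C = 1.2 − 36.3 + (32.4) = -2.7 mm/day.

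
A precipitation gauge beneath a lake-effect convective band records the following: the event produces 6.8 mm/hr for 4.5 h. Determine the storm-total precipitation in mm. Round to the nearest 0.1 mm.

Total = Σ Rᵢ Δtᵢ = 6.8 × 4.5
      = 30.6 = 30.6 mm.

total ≈ 30.6 mm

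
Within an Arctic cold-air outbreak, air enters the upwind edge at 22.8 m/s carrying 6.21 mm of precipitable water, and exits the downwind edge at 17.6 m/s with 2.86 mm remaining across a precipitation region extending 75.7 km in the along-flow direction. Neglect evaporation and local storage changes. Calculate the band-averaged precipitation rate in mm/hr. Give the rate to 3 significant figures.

R ≈ 4.34 mm/hr

Column moisture flux per unit crosswind length is F = V × PW.
Inflow: F_in = 22.8 × 6.21 = 141.588 mm·m/s
Outflow: F_out = 17.6 × 2.86 = 50.336 mm·m/s
Steady-state rate R = (F_in − F_out)/L = (141.588 − 50.336) / 75700 m = 1.205e-03 mm/s.
R = 1.205e-03 × 3600 = 4.34 mm/hr.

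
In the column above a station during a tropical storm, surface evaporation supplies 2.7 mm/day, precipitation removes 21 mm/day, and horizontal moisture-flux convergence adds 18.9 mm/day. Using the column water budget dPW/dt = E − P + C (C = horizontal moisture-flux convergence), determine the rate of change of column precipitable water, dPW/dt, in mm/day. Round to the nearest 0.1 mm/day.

dPW/dt ≈ 0.6 mm/day

dPW/dt = E − P + C = 2.7 − 21 + (18.9) = 0.6 mm/day.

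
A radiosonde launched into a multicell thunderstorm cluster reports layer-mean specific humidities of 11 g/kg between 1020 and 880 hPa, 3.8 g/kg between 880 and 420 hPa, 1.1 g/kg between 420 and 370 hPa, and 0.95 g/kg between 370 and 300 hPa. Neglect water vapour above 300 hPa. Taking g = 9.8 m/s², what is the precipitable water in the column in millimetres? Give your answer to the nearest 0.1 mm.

Precipitable water is the column-integrated vapour mass per unit area: PW = (1/g) Σ q̄ Δp, with q in kg/kg and Δp in Pa (1 kg/m² of water = 1 mm).
Layer 1020–880 hPa: Δp = 140 hPa = 14000 Pa, q̄ = 0.011 kg/kg → 0.011 × 14000 / 9.8 = 15.71 mm
Layer 880–420 hPa: Δp = 460 hPa = 46000 Pa, q̄ = 0.0038 kg/kg → 0.0038 × 46000 / 9.8 = 17.84 mm
Layer 420–370 hPa: Δp = 50 hPa = 5000 Pa, q̄ = 0.0011 kg/kg → 0.0011 × 5000 / 9.8 = 0.56 mm
Layer 370–300 hPa: Δp = 70 hPa = 7000 Pa, q̄ = 0.00095 kg/kg → 0.00095 × 7000 / 9.8 = 0.68 mm
PW = 15.71 + 17.84 + 0.56 + 0.68 = 34.79 ≈ 34.8 mm.

PW ≈ 34.8 mm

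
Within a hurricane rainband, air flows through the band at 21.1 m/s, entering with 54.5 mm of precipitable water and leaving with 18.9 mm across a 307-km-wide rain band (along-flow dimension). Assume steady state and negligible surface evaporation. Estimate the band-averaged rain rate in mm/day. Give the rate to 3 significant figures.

Column moisture flux per unit crosswind length is F = V × PW.
Inflow: F_in = 21.1 × 54.5 = 1149.95 mm·m/s
Outflow: F_out = 21.1 × 18.9 = 398.79 mm·m/s
Steady-state rate R = (F_in − F_out)/L = (1149.95 − 398.79) / 307000 m = 2.447e-03 mm/s.
R = 2.447e-03 × 3600 × 24 = 211 mm/day.

R ≈ 211 mm/day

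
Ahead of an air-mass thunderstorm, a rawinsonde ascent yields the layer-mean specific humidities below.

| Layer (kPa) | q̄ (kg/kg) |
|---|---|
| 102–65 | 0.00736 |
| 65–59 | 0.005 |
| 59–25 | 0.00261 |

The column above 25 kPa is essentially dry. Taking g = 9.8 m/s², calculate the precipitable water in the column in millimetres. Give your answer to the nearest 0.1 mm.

Precipitable water is the column-integrated vapour mass per unit area: PW = (1/g) Σ q̄ Δp, with q in kg/kg and Δp in Pa (1 kg/m² of water = 1 mm).
Layer 102–65 kPa: Δp = 370 hPa = 37000 Pa, q̄ = 0.00736 kg/kg → 0.00736 × 37000 / 9.8 = 27.79 mm
Layer 65–59 kPa: Δp = 60 hPa = 6000 Pa, q̄ = 0.005 kg/kg → 0.005 × 6000 / 9.8 = 3.06 mm
Layer 59–25 kPa: Δp = 340 hPa = 34000 Pa, q̄ = 0.00261 kg/kg → 0.00261 × 34000 / 9.8 = 9.06 mm
PW = 27.79 + 3.06 + 9.06 = 39.91 ≈ 39.9 mm.

PW ≈ 39.9 mm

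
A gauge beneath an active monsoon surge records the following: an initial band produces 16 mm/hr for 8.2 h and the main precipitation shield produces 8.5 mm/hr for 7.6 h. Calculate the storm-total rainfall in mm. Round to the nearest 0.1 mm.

total ≈ 195.8 mm

Total = Σ Rᵢ Δtᵢ = 16 × 8.2 + 8.5 × 7.6
      = 131.2 + 64.6 = 195.8 mm.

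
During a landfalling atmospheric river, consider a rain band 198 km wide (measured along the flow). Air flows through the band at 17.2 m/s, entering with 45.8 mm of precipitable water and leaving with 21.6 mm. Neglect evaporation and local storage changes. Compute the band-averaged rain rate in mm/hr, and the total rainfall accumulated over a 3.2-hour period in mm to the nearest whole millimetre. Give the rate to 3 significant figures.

R ≈ 7.57 mm/hr; total ≈ 24 mm

Column moisture flux per unit crosswind length is F = V × PW.
Inflow: F_in = 17.2 × 45.8 = 787.76 mm·m/s
Outflow: F_out = 17.2 × 21.6 = 371.52 mm·m/s
Steady-state rate R = (F_in − F_out)/L = (787.76 − 371.52) / 198000 m = 2.102e-03 mm/s.
R = 2.102e-03 × 3600 = 7.57 mm/hr.
Over 3.2 h: total = 7.57 × 3.2 = 24.224 ≈ 24 mm.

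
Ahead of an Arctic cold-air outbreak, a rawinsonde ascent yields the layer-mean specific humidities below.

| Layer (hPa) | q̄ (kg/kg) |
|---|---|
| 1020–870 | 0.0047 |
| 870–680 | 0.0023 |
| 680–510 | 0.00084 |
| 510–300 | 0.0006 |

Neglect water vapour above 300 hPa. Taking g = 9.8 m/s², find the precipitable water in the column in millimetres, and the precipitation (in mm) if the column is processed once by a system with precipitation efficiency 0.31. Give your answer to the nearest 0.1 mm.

Precipitable water is the column-integrated vapour mass per unit area: PW = (1/g) Σ q̄ Δp, with q in kg/kg and Δp in Pa (1 kg/m² of water = 1 mm).
Layer 1020–870 hPa: Δp = 150 hPa = 15000 Pa, q̄ = 0.0047 kg/kg → 0.0047 × 15000 / 9.8 = 7.19 mm
Layer 870–680 hPa: Δp = 190 hPa = 19000 Pa, q̄ = 0.0023 kg/kg → 0.0023 × 19000 / 9.8 = 4.46 mm
Layer 680–510 hPa: Δp = 170 hPa = 17000 Pa, q̄ = 0.00084 kg/kg → 0.00084 × 17000 / 9.8 = 1.46 mm
Layer 510–300 hPa: Δp = 210 hPa = 21000 Pa, q̄ = 0.0006 kg/kg → 0.0006 × 21000 / 9.8 = 1.29 mm
PW = 7.19 + 4.46 + 1.46 + 1.29 = 14.40 ≈ 14.4 mm.
Precipitation = ε × PW = 0.31 × 14.4 = 4.5 mm.

PW ≈ 14.4 mm; precipitation ≈ 4.5 mm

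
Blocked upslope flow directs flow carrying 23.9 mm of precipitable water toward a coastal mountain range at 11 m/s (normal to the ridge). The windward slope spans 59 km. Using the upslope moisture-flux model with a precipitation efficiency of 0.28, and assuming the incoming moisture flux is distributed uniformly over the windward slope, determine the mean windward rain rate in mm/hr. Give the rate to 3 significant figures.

R ≈ 4.49 mm/hr

Incoming column moisture flux per unit ridge length: F = V × PW = 11 × 23.9 = 262.9 mm·m/s.
Spread over the 59 km slope with efficiency ε = 0.28: R = ε·F/W = 0.28 × 262.9 / 59000 m = 1.248e-03 mm/s.
R = 1.248e-03 × 3600 = 4.49 mm/hr.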